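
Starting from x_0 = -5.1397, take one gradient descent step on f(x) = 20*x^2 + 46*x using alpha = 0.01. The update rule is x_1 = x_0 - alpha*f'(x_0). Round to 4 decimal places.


We compute the gradient at x_0 and apply the update.
f'(x) = 40*x + 46
f'(-5.1397) = 40*-5.1397 + 46 = -159.588
x_1 = -5.1397 - 0.01*-159.588 = -3.5438


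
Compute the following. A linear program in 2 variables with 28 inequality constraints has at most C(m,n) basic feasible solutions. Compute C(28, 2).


Each vertex corresponds to some choice of n active constraints out of m, so the number of vertices is at most C(m, n) = m! / (n!(m-n)!).
m = 28, n = 2
Numerator: 28 * 27
Denominator: 2! = 2
C(28, 2) = 378


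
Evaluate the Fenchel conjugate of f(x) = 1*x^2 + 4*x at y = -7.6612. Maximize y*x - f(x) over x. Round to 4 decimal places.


f*(y) = sup_x {y*x - a*x^2 - b*x} = sup_x {(y-b)*x - a*x^2}
FOC: (y - b) - 2a*x = 0 => x* = (y - b)/(2a)
x* = (-7.6612 - 4)/(2*1) = -5.8306
f*(-7.6612) = (y-b)^2/(4a) = (-7.6612 - 4)^2/(4*1)
= 135.9836/4 = 33.9959


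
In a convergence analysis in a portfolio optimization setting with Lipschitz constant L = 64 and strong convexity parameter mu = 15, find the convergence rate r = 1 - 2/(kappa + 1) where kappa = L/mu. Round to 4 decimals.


Step 1: Compute the condition number.
kappa = L/mu = 64/15 = 4.2667
Step 2: Compute the convergence rate.
r = 1 - 2/(kappa + 1) = 1 - 2*mu/(L + mu) = (L - mu)/(L + mu) = 49/79 = 0.6203


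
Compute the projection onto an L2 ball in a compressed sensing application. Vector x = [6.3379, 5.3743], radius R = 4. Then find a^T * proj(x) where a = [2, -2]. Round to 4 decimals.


Step 1: Compute ||x|| (intermediates to 6 decimals).
||x|| = sqrt(6.3379^2 + 5.3743^2) = 8.309758
Step 2: Project.
Since ||x|| > R, scale = R/||x|| = 4/8.309758 = 0.481362, proj(x) = scale * x
proj(x) = [3.050824, 2.586984]
Step 3: Dot product.
a^T * proj(x) = 2*3.050824 - 2*2.586984 = 0.9277


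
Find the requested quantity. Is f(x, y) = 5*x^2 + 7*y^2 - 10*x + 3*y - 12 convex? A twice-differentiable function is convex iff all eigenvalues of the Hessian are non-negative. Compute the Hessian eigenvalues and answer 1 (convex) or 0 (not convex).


The Hessian of f(x,y) = 5*x^2 + 7*y^2 - 10*x + 3*y - 12 is:
H = [[10, 0], [0, 14]]
Trace = 10 + 14 = 24
Determinant = 10*14 - (0)^2 = 140
Discriminant = (24)^2 - 4*140 = 16.0
Eigenvalues: lambda_1 = 10.0, lambda_2 = 14.0
The function is convex.

1


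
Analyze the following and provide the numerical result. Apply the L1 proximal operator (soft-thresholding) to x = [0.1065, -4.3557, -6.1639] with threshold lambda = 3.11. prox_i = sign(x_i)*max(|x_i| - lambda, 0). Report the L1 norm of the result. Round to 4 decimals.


Soft-thresholding with lambda = 3.11:
prox(0.1065) = sign(0.1065)*max(|0.1065| - 3.11, 0) = 0.0
prox(-4.3557) = sign(-4.3557)*max(|-4.3557| - 3.11, 0) = -1.2457
prox(-6.1639) = sign(-6.1639)*max(|-6.1639| - 3.11, 0) = -3.0539
prox(x) = [0.0, -1.2457, -3.0539]
||prox(x)||_1 = 0.0 + 1.2457 + 3.0539 = 4.2996


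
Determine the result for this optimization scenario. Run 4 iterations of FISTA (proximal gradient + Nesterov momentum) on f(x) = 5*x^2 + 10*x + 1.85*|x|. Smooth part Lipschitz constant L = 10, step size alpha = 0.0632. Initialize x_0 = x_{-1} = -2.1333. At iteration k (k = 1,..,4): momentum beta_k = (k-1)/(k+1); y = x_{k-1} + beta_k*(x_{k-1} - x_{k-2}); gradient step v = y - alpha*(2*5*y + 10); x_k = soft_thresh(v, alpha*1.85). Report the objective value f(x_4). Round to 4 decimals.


FISTA on f(x) = 5*x^2 + 10*x + 1.85*|x|
L = 10, alpha = 0.0632
Iteration 1: beta = 0.0, y = -2.1333 + 0.0*(-2.1333 + 2.1333) = -2.1333
  grad(y) = -11.333, v = y - alpha*grad = -1.4171
  prox(v) = soft_thresh(-1.4171, 0.1169) = -1.3001
Iteration 2: beta = 0.3333, y = -1.3001 + 0.3333*(-1.3001 + 2.1333) = -1.0224
  grad(y) = -0.2241, v = y - alpha*grad = -1.0082
  prox(v) = soft_thresh(-1.0082, 0.1169) = -0.8913
Iteration 3: beta = 0.5, y = -0.8913 + 0.5*(-0.8913 + 1.3001) = -0.6869
  grad(y) = 3.1308, v = y - alpha*grad = -0.8848
  prox(v) = soft_thresh(-0.8848, 0.1169) = -0.7679
Iteration 4: beta = 0.6, y = -0.7679 + 0.6*(-0.7679 + 0.8913) = -0.6938
  grad(y) = 3.0621, v = y - alpha*grad = -0.8873
  prox(v) = soft_thresh(-0.8873, 0.1169) = -0.7704
f(x_4) = 5*(-0.7704)^2 + 10*(-0.7704) + 1.85*|-0.7704| = -3.3112


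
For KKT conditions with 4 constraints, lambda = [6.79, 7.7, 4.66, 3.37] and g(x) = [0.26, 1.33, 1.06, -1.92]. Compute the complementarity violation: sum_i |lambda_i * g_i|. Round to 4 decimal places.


KKT complementary slackness check:
lambda_1 * g_1 = 6.79 * 0.26 = 1.7654
lambda_2 * g_2 = 7.7 * 1.33 = 10.241
lambda_3 * g_3 = 4.66 * 1.06 = 4.9396
lambda_4 * g_4 = 3.37 * -1.92 = -6.4704
Total violation = 1.7654 + 10.241 + 4.9396 + 6.4704 = 23.4164


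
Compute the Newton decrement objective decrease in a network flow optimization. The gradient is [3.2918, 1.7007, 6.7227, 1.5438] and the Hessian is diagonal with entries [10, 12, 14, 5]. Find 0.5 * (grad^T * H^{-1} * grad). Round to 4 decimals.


Step 1: H is diagonal, so H^(-1) * g = [0.3292, 0.1417, 0.4802, 0.3088].
Step 2: g^T H^(-1) g = sum_i g_i^2 / H_ii
  = (3.2918)^2/10 + (1.7007)^2/12 + (6.7227)^2/14 + (1.5438)^2/5
  = 1.0836 + 0.241 + 3.2282 + 0.4767 = 5.0295
Step 3: Objective decrease = 0.5 * g^T H^(-1) g = 2.5147


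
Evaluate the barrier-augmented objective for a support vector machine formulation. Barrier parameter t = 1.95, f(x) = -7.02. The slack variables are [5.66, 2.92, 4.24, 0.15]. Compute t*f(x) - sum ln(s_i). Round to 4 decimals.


Step 1: Compute log-barrier.
ln values: [1.7334, 1.0716, 1.4446, -1.8971]
phi = -(1.7334 + 1.0716 + 1.4446 - 1.8971) = -2.3525
Step 2: Compute augmented objective.
t*f(x) = 1.95*-7.02 = -13.689
Total = -13.689 - 2.3525 = -16.0415


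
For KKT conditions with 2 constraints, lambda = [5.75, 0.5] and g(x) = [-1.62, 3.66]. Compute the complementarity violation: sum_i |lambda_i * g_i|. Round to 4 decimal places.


KKT complementary slackness check:
lambda_1 * g_1 = 5.75 * -1.62 = -9.315
lambda_2 * g_2 = 0.5 * 3.66 = 1.83
Total violation = 9.315 + 1.83 = 11.145


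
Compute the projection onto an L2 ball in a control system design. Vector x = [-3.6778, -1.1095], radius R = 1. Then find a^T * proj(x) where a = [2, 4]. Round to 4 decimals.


Step 1: Compute ||x|| (intermediates to 6 decimals).
||x|| = sqrt((-3.6778)^2 + (-1.1095)^2) = 3.841511
Step 2: Project.
Since ||x|| > R, scale = R/||x|| = 1/3.841511 = 0.260314, proj(x) = scale * x
proj(x) = [-0.957383, -0.288818]
Step 3: Dot product.
a^T * proj(x) = 2*(-0.957383) + 4*(-0.288818) = -3.07


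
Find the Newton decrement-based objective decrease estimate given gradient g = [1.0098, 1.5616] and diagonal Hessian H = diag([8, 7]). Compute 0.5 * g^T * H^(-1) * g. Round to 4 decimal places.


Step 1: H is diagonal, so H^(-1) * g = [0.1262, 0.2231].
Step 2: g^T H^(-1) g = sum_i g_i^2 / H_ii
  = (1.0098)^2/8 + (1.5616)^2/7
  = 0.1275 + 0.3484 = 0.4758
Step 3: Objective decrease = 0.5 * g^T H^(-1) g = 0.2379


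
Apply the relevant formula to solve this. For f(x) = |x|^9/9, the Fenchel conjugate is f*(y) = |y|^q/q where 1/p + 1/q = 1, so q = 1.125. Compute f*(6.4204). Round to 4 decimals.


The conjugate exponent q satisfies 1/p + 1/q = 1.
p = 9, so q = 9/(9 - 1) = 1.125
|y|^q = 6.4204^1.125 = 8.1004
f*(6.4204) = 8.1004 / 1.125 = 7.2004


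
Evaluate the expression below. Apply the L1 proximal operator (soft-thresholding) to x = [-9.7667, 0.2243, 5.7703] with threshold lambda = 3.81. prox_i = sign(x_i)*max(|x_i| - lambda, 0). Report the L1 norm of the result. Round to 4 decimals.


Soft-thresholding with lambda = 3.81:
prox(-9.7667) = sign(-9.7667)*max(|-9.7667| - 3.81, 0) = -5.9567
prox(0.2243) = sign(0.2243)*max(|0.2243| - 3.81, 0) = 0.0
prox(5.7703) = sign(5.7703)*max(|5.7703| - 3.81, 0) = 1.9603
prox(x) = [-5.9567, 0.0, 1.9603]
||prox(x)||_1 = 5.9567 + 0.0 + 1.9603 = 7.917


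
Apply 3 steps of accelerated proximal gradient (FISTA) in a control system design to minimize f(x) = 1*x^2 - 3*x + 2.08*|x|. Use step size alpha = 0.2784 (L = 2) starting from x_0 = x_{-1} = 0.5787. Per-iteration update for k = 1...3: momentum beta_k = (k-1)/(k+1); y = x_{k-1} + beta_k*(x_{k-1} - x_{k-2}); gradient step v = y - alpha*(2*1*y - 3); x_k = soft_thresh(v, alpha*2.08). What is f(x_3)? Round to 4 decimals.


FISTA on f(x) = 1*x^2 - 3*x + 2.08*|x|
L = 2, alpha = 0.2784
Iteration 1: beta = 0.0, y = 0.5787 + 0.0*(0.5787 - 0.5787) = 0.5787
  grad(y) = -1.8426, v = y - alpha*grad = 1.0917
  prox(v) = soft_thresh(1.0917, 0.5791) = 0.5126
Iteration 2: beta = 0.3333, y = 0.5126 + 0.3333*(0.5126 - 0.5787) = 0.4906
  grad(y) = -2.0188, v = y - alpha*grad = 1.0526
  prox(v) = soft_thresh(1.0526, 0.5791) = 0.4736
Iteration 3: beta = 0.5, y = 0.4736 + 0.5*(0.4736 - 0.5126) = 0.454
  grad(y) = -2.092, v = y - alpha*grad = 1.0364
  prox(v) = soft_thresh(1.0364, 0.5791) = 0.4574
f(x_3) = 1*0.4574^2 - 3*0.4574 + 2.08*|0.4574| = -0.2116


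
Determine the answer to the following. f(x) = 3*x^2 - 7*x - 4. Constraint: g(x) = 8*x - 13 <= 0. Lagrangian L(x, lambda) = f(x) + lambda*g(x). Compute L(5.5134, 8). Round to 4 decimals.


Step 1: Evaluate f(x).
f(5.5134) = 3*5.5134^2 - 7*5.5134 - 4 = 48.5989
Step 2: Evaluate g(x).
g(5.5134) = 8*5.5134 - 13 = 31.1072
Step 3: Compute Lagrangian.
L = 48.5989 + 8*31.1072 = 297.4565


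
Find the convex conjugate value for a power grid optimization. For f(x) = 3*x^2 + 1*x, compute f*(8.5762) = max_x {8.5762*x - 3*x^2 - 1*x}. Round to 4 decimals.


f*(y) = sup_x {y*x - a*x^2 - b*x} = sup_x {(y-b)*x - a*x^2}
FOC: (y - b) - 2a*x = 0 => x* = (y - b)/(2a)
x* = (8.5762 - 1)/(2*3) = 1.2627
f*(8.5762) = (y-b)^2/(4a) = (8.5762 - 1)^2/(4*3)
= 57.3988/12 = 4.7832


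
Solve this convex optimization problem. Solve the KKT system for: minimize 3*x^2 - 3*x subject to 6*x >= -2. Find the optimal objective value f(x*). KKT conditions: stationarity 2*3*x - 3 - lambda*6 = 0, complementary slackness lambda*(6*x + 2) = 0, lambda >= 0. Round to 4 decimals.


Step 1: Try lambda = 0 (constraint inactive).
Stationarity: 2*3*x - 3 = 0
x* = 3/(2*3) = 0.5
Check constraint: 6*0.5 = 3.0 >= -2 -- satisfied.
Step 2: Compute optimal value.
f(x*) = 3*0.5^2 - 3*0.5 = -0.75


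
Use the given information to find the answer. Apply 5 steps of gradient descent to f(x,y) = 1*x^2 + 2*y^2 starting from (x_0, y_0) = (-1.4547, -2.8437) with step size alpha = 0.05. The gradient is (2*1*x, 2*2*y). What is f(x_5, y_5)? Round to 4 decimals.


Gradient descent on f(x,y) = 1*x^2 + 2*y^2.
Starting point: (-1.4547, -2.8437), alpha = 0.05
Step 1: grad_x = 2*1*-1.4547 = -2.9094, grad_y = 2*2*-2.8437 = -11.3748
  x_1 = -1.4547 - 0.05*-2.9094 = -1.3092
  y_1 = -2.8437 - 0.05*-11.3748 = -2.275
Step 2: grad_x = 2*1*-1.3092 = -2.6185, grad_y = 2*2*-2.275 = -9.0998
  x_2 = -1.3092 - 0.05*-2.6185 = -1.1783
  y_2 = -2.275 - 0.05*-9.0998 = -1.82
Step 3: grad_x = 2*1*-1.1783 = -2.3566, grad_y = 2*2*-1.82 = -7.2799
  x_3 = -1.1783 - 0.05*-2.3566 = -1.0605
  y_3 = -1.82 - 0.05*-7.2799 = -1.456
Step 4: grad_x = 2*1*-1.0605 = -2.121, grad_y = 2*2*-1.456 = -5.8239
  x_4 = -1.0605 - 0.05*-2.121 = -0.9544
  y_4 = -1.456 - 0.05*-5.8239 = -1.1648
Step 5: grad_x = 2*1*-0.9544 = -1.9089, grad_y = 2*2*-1.1648 = -4.6591
  x_5 = -0.9544 - 0.05*-1.9089 = -0.859
  y_5 = -1.1648 - 0.05*-4.6591 = -0.9318
f(-0.859, -0.9318) = 1*(-0.859)^2 + 2*(-0.9318)^2 = 2.4744


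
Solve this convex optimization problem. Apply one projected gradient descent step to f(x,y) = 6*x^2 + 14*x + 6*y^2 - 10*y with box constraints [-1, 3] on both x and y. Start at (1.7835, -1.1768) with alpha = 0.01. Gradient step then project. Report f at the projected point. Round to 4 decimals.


Step 1: Compute gradient at (1.7835, -1.1768).
grad_x = 2*6*1.7835 + 14 = 35.402
grad_y = 2*6*-1.1768 - 10 = -24.1216
Step 2: Gradient step.
x_raw = 1.7835 - 0.01*35.402 = 1.4295
y_raw = -1.1768 - 0.01*-24.1216 = -0.9356
Step 3: Project onto [-1, 3].
x_proj = clip(1.4295) = 1.4295
y_proj = clip(-0.9356) = -0.9356
Step 4: Evaluate f.
f(1.4295, -0.9356) = 46.8809


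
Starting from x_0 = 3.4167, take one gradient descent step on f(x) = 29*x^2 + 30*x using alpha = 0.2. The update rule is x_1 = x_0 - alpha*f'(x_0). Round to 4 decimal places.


We compute the gradient at x_0 and apply the update.
f'(x) = 58*x + 30
f'(3.4167) = 58*3.4167 + 30 = 228.1686
x_1 = 3.4167 - 0.2*228.1686 = -42.217


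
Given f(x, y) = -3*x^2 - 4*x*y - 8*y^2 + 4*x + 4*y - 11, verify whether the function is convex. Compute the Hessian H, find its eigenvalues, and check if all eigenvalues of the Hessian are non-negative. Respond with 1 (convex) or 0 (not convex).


The Hessian of f(x,y) = -3*x^2 - 4*x*y - 8*y^2 + 4*x + 4*y - 11 is:
H = [[-6, -4], [-4, -16]]
Trace = -6 - 16 = -22
Determinant = -6*-16 - (-4)^2 = 80
Discriminant = (-22)^2 - 4*80 = 164.0
Eigenvalues: lambda_1 = -17.4031, lambda_2 = -4.5969
The function is not convex.

0


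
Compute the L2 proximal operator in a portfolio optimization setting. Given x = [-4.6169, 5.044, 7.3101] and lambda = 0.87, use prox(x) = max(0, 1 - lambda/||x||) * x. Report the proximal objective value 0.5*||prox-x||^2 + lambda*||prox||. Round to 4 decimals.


Step 1: Compute ||x||.
||x|| = 10.0098
Step 2: Compute scaling factor.
scale = max(0, 1 - 0.87/10.0098) = 0.9131
Step 3: prox(x) = [-4.2156, 4.6056, 6.6747]
||prox(x)|| = 9.1398
Step 4: Proximal objective.
0.5*||prox-x||^2 = 0.3785
lambda*||prox|| = 7.9516
Total = 8.33


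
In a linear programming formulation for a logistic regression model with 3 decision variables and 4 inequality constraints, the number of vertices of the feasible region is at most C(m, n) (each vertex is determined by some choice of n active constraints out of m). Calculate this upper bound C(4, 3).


Each vertex corresponds to some choice of n active constraints out of m, so the number of vertices is at most C(m, n) = m! / (n!(m-n)!).
m = 4, n = 3
Numerator: 4 * 3 * 2
Denominator: 3! = 6
C(4, 3) = 4


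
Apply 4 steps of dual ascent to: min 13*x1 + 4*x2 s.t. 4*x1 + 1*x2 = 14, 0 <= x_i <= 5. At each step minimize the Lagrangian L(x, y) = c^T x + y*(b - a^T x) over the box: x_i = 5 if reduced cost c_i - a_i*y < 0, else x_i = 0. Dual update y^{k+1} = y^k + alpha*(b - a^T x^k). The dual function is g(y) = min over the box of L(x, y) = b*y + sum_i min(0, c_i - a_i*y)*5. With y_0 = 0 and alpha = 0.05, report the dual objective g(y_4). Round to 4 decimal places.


Dual ascent for LP: min 13*x1 + 4*x2, 4*x1 + 1*x2 = 14, 0 <= x_i <= 5
Step 1: y^k = 0.0, reduced costs: (13.0, 4.0)
  x^k = (0.0, 0.0), subgradient = b - a^T x = 14.0
  y^{k+1} = 0.0 + 0.05*14.0 = 0.7
Step 2: y^k = 0.7, reduced costs: (10.2, 3.3)
  x^k = (0.0, 0.0), subgradient = b - a^T x = 14.0
  y^{k+1} = 0.7 + 0.05*14.0 = 1.4
Step 3: y^k = 1.4, reduced costs: (7.4, 2.6)
  x^k = (0.0, 0.0), subgradient = b - a^T x = 14.0
  y^{k+1} = 1.4 + 0.05*14.0 = 2.1
Step 4: y^k = 2.1, reduced costs: (4.6, 1.9)
  x^k = (0.0, 0.0), subgradient = b - a^T x = 14.0
  y^{k+1} = 2.1 + 0.05*14.0 = 2.8
Dual objective at y_4 = 2.8: reduced costs (1.8, 1.2), box minimizer x = (0.0, 0.0)
g(y_4) = b*y + (c1 - a1*y)*x1 + (c2 - a2*y)*x2 = 14*2.8 + 1.8*0.0 + 1.2*0.0 = 39.2 + 0.0 + 0.0 = 39.2


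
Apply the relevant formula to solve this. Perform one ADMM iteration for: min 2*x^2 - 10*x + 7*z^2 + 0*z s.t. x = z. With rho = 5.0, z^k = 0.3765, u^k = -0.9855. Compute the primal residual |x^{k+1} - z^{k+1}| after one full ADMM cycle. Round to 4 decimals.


ADMM iteration with rho = 5.0, z^k = 0.3765, u^k = -0.9855
Step 1: x-update.
Minimize 2*x^2 - 10*x + (5.0/2)*(x - 0.3765 - 0.9855)^2
FOC: (2*2 + 5.0)*x = 10 + 5.0*(0.3765 + 0.9855)
x^{k+1} = 1.8678
Step 2: z-update.
Minimize 7*z^2 + 0*z + (5.0/2)*(1.8678 - z - 0.9855)^2
FOC: (2*7 + 5.0)*z = 0 + 5.0*(1.8678 - 0.9855)
z^{k+1} = 0.2322
Step 3: u-update.
u^{k+1} = -0.9855 + 1.8678 - 0.2322 = 0.6501
Step 4: Primal residual = |1.8678 - 0.2322| = 1.6356


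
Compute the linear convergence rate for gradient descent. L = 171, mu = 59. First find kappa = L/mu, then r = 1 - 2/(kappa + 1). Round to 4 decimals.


Step 1: Compute the condition number.
kappa = L/mu = 171/59 = 2.8983
Step 2: Compute the convergence rate.
r = 1 - 2/(kappa + 1) = 1 - 2*mu/(L + mu) = (L - mu)/(L + mu) = 112/230 = 0.487


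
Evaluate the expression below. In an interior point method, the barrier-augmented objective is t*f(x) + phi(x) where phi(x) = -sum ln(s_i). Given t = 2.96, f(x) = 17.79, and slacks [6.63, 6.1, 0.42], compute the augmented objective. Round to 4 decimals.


Step 1: Compute log-barrier.
ln values: [1.8916, 1.8083, -0.8675]
phi = -(1.8916 + 1.8083 - 0.8675) = -2.8324
Step 2: Compute augmented objective.
t*f(x) = 2.96*17.79 = 52.6584
Total = 52.6584 - 2.8324 = 49.826


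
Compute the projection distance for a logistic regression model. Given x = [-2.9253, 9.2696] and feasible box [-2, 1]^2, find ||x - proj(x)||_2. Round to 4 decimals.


Project each component onto [-2, 1].
clip(-2.9253) = -2.0, clip(9.2696) = 1.0
Projection = [-2.0, 1.0]
Squared diffs: [0.8562, 68.3863]
Distance = sqrt(69.2425) = 8.3212


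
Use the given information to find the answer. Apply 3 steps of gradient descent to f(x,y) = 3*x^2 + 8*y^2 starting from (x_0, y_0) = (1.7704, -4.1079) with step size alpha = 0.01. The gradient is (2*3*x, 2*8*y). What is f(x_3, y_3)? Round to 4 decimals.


Gradient descent on f(x,y) = 3*x^2 + 8*y^2.
Starting point: (1.7704, -4.1079), alpha = 0.01
Step 1: grad_x = 2*3*1.7704 = 10.6224, grad_y = 2*8*-4.1079 = -65.7264
  x_1 = 1.7704 - 0.01*10.6224 = 1.6642
  y_1 = -4.1079 - 0.01*-65.7264 = -3.4506
Step 2: grad_x = 2*3*1.6642 = 9.9851, grad_y = 2*8*-3.4506 = -55.2102
  x_2 = 1.6642 - 0.01*9.9851 = 1.5643
  y_2 = -3.4506 - 0.01*-55.2102 = -2.8985
Step 3: grad_x = 2*3*1.5643 = 9.386, grad_y = 2*8*-2.8985 = -46.3765
  x_3 = 1.5643 - 0.01*9.386 = 1.4705
  y_3 = -2.8985 - 0.01*-46.3765 = -2.4348
f(1.4705, -2.4348) = 3*1.4705^2 + 8*(-2.4348)^2 = 53.9116


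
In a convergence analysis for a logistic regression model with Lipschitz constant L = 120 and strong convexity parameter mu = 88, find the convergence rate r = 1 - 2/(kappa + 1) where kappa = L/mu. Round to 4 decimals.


Step 1: Compute the condition number.
kappa = L/mu = 120/88 = 1.3636
Step 2: Compute the convergence rate.
r = 1 - 2/(kappa + 1) = 1 - 2*mu/(L + mu) = (L - mu)/(L + mu) = 32/208 = 0.1538


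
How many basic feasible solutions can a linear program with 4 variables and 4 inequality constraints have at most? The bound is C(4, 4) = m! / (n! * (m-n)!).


Each vertex corresponds to some choice of n active constraints out of m, so the number of vertices is at most C(m, n) = m! / (n!(m-n)!).
m = 4, n = 4
Numerator: 4 * 3 * 2 * 1
Denominator: 4! = 24
C(4, 4) = 1


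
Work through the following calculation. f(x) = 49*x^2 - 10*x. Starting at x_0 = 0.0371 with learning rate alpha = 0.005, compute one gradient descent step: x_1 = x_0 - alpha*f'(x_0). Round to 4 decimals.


We compute the gradient at x_0 and apply the update.
f'(x) = 98*x - 10
f'(0.0371) = 98*0.0371 - 10 = -6.3642
x_1 = 0.0371 - 0.005*-6.3642 = 0.0689


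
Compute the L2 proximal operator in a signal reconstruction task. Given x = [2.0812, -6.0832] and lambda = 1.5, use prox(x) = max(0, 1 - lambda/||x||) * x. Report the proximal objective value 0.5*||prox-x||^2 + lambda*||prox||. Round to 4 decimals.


Step 1: Compute ||x||.
||x|| = 6.4294
Step 2: Compute scaling factor.
scale = max(0, 1 - 1.5/6.4294) = 0.7667
Step 3: prox(x) = [1.5956, -4.664]
||prox(x)|| = 4.9294
Step 4: Proximal objective.
0.5*||prox-x||^2 = 1.125
lambda*||prox|| = 7.3941
Total = 8.519


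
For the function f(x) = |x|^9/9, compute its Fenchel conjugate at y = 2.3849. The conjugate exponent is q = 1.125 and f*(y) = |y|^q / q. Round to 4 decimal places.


The conjugate exponent q satisfies 1/p + 1/q = 1.
p = 9, so q = 9/(9 - 1) = 1.125
|y|^q = 2.3849^1.125 = 2.6586
f*(2.3849) = 2.6586 / 1.125 = 2.3632


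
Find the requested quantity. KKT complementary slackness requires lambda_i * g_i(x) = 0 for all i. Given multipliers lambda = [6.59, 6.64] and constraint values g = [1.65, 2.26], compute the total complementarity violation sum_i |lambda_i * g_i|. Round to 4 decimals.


KKT complementary slackness check:
lambda_1 * g_1 = 6.59 * 1.65 = 10.8735
lambda_2 * g_2 = 6.64 * 2.26 = 15.0064
Total violation = 10.8735 + 15.0064 = 25.8799


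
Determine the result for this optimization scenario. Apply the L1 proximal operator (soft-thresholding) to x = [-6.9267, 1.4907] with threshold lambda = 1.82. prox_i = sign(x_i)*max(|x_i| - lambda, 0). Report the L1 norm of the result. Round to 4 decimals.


Soft-thresholding with lambda = 1.82:
prox(-6.9267) = sign(-6.9267)*max(|-6.9267| - 1.82, 0) = -5.1067
prox(1.4907) = sign(1.4907)*max(|1.4907| - 1.82, 0) = 0.0
prox(x) = [-5.1067, 0.0]
||prox(x)||_1 = 5.1067 + 0.0 = 5.1067


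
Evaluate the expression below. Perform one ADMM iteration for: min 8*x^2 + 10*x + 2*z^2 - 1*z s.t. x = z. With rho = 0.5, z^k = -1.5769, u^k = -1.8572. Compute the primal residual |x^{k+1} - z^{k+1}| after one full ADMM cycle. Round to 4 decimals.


ADMM iteration with rho = 0.5, z^k = -1.5769, u^k = -1.8572
Step 1: x-update.
Minimize 8*x^2 + 10*x + (0.5/2)*(x + 1.5769 - 1.8572)^2
FOC: (2*8 + 0.5)*x = -10 + 0.5*(-1.5769 + 1.8572)
x^{k+1} = -0.5976
Step 2: z-update.
Minimize 2*z^2 - 1*z + (0.5/2)*(-0.5976 - z - 1.8572)^2
FOC: (2*2 + 0.5)*z = 1 + 0.5*(-0.5976 - 1.8572)
z^{k+1} = -0.0505
Step 3: u-update.
u^{k+1} = -1.8572 - 0.5976 + 0.0505 = -2.4042
Step 4: Primal residual = |-0.5976 + 0.0505| = 0.547


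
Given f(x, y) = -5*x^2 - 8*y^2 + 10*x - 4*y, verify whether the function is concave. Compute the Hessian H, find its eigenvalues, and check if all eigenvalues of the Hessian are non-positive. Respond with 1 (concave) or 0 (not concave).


The Hessian of f(x,y) = -5*x^2 - 8*y^2 + 10*x - 4*y is:
H = [[-10, 0], [0, -16]]
Trace = -10 - 16 = -26
Determinant = -10*-16 - (0)^2 = 160
Discriminant = (-26)^2 - 4*160 = 36.0
Eigenvalues: lambda_1 = -16.0, lambda_2 = -10.0
The function is concave.

1


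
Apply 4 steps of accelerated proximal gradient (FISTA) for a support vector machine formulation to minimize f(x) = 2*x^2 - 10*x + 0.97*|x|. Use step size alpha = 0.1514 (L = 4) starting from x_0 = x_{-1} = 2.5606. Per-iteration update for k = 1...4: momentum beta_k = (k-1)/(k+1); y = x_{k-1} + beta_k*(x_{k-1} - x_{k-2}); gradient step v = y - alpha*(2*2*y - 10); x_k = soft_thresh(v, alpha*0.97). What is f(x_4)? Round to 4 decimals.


FISTA on f(x) = 2*x^2 - 10*x + 0.97*|x|
L = 4, alpha = 0.1514
Iteration 1: beta = 0.0, y = 2.5606 + 0.0*(2.5606 - 2.5606) = 2.5606
  grad(y) = 0.2424, v = y - alpha*grad = 2.5239
  prox(v) = soft_thresh(2.5239, 0.1469) = 2.377
Iteration 2: beta = 0.3333, y = 2.377 + 0.3333*(2.377 - 2.5606) = 2.3159
  grad(y) = -0.7366, v = y - alpha*grad = 2.4274
  prox(v) = soft_thresh(2.4274, 0.1469) = 2.2805
Iteration 3: beta = 0.5, y = 2.2805 + 0.5*(2.2805 - 2.377) = 2.2323
  grad(y) = -1.071, v = y - alpha*grad = 2.3944
  prox(v) = soft_thresh(2.3944, 0.1469) = 2.2475
Iteration 4: beta = 0.6, y = 2.2475 + 0.6*(2.2475 - 2.2805) = 2.2278
  grad(y) = -1.089, v = y - alpha*grad = 2.3926
  prox(v) = soft_thresh(2.3926, 0.1469) = 2.2458
f(x_4) = 2*2.2458^2 - 10*2.2458 + 0.97*|2.2458| = -10.1923


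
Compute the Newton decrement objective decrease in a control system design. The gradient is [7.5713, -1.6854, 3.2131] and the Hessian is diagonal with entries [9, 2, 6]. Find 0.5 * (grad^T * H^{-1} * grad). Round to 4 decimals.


Step 1: H is diagonal, so H^(-1) * g = [0.8413, -0.8427, 0.5355].
Step 2: g^T H^(-1) g = sum_i g_i^2 / H_ii
  = (7.5713)^2/9 + (-1.6854)^2/2 + (3.2131)^2/6
  = 6.3694 + 1.4203 + 1.7207 = 9.5104
Step 3: Objective decrease = 0.5 * g^T H^(-1) g = 4.7552


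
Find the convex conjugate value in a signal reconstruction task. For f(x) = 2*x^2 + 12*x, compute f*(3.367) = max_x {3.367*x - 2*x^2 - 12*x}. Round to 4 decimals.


f*(y) = sup_x {y*x - a*x^2 - b*x} = sup_x {(y-b)*x - a*x^2}
FOC: (y - b) - 2a*x = 0 => x* = (y - b)/(2a)
x* = (3.367 - 12)/(2*2) = -2.1583
f*(3.367) = (y-b)^2/(4a) = (3.367 - 12)^2/(4*2)
= 74.5287/8 = 9.3161


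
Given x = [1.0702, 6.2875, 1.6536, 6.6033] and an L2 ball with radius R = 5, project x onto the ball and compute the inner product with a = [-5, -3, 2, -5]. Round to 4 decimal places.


Step 1: Compute ||x|| (intermediates to 6 decimals).
||x|| = sqrt(1.0702^2 + 6.2875^2 + 1.6536^2 + 6.6033^2) = 9.328234
Step 2: Project.
Since ||x|| > R, scale = R/||x|| = 5/9.328234 = 0.536007, proj(x) = scale * x
proj(x) = [0.573635, 3.370144, 0.886341, 3.539415]
Step 3: Dot product.
a^T * proj(x) = -5*0.573635 - 3*3.370144 + 2*0.886341 - 5*3.539415 = -28.903


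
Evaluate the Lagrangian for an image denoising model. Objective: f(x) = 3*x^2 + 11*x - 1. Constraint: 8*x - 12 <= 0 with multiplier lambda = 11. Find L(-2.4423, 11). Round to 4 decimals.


Step 1: Evaluate f(x).
f(-2.4423) = 3*(-2.4423)^2 + 11*(-2.4423) - 1 = -9.9708
Step 2: Evaluate g(x).
g(-2.4423) = 8*-2.4423 - 12 = -31.5384
Step 3: Compute Lagrangian.
L = -9.9708 + 11*-31.5384 = -356.8932


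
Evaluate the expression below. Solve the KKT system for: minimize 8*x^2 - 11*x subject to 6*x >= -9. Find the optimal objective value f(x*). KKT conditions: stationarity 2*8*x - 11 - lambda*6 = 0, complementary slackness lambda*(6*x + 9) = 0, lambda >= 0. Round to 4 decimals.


Step 1: Try lambda = 0 (constraint inactive).
Stationarity: 2*8*x - 11 = 0
x* = 11/(2*8) = 0.6875
Check constraint: 6*0.6875 = 4.125 >= -9 -- satisfied.
Step 2: Compute optimal value.
f(x*) = 8*0.6875^2 - 11*0.6875 = -3.7813


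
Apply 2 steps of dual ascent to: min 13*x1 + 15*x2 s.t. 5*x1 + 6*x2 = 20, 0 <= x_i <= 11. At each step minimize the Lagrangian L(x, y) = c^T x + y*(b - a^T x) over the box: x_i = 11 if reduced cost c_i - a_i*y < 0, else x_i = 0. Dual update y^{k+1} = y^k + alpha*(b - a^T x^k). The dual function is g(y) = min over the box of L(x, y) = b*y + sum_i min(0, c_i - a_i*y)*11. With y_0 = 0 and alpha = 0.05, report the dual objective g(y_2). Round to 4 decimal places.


Dual ascent for LP: min 13*x1 + 15*x2, 5*x1 + 6*x2 = 20, 0 <= x_i <= 11
Step 1: y^k = 0.0, reduced costs: (13.0, 15.0)
  x^k = (0.0, 0.0), subgradient = b - a^T x = 20.0
  y^{k+1} = 0.0 + 0.05*20.0 = 1.0
Step 2: y^k = 1.0, reduced costs: (8.0, 9.0)
  x^k = (0.0, 0.0), subgradient = b - a^T x = 20.0
  y^{k+1} = 1.0 + 0.05*20.0 = 2.0
Dual objective at y_2 = 2.0: reduced costs (3.0, 3.0), box minimizer x = (0.0, 0.0)
g(y_2) = b*y + (c1 - a1*y)*x1 + (c2 - a2*y)*x2 = 20*2.0 + 3.0*0.0 + 3.0*0.0 = 40.0 + 0.0 + 0.0 = 40.0


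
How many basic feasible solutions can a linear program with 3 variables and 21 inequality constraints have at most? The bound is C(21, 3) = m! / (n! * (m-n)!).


Each vertex corresponds to some choice of n active constraints out of m, so the number of vertices is at most C(m, n) = m! / (n!(m-n)!).
m = 21, n = 3
Numerator: 21 * 20 * 19
Denominator: 3! = 6
C(21, 3) = 1330


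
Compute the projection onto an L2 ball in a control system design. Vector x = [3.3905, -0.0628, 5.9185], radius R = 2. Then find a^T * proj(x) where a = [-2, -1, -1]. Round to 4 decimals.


Step 1: Compute ||x|| (intermediates to 6 decimals).
||x|| = sqrt(3.3905^2 + (-0.0628)^2 + 5.9185^2) = 6.821149
Step 2: Project.
Since ||x|| > R, scale = R/||x|| = 2/6.821149 = 0.293206, proj(x) = scale * x
proj(x) = [0.994115, -0.018413, 1.73534]
Step 3: Dot product.
a^T * proj(x) = -2*0.994115 - 1*(-0.018413) - 1*1.73534 = -3.7052


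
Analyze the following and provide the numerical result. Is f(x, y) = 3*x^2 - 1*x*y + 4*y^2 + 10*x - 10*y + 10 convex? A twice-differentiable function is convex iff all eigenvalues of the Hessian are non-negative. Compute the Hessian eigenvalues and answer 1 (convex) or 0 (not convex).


The Hessian of f(x,y) = 3*x^2 - 1*x*y + 4*y^2 + 10*x - 10*y + 10 is:
H = [[6, -1], [-1, 8]]
Trace = 6 + 8 = 14
Determinant = 6*8 - (-1)^2 = 47
Discriminant = (14)^2 - 4*47 = 8.0
Eigenvalues: lambda_1 = 5.5858, lambda_2 = 8.4142
The function is convex.

1


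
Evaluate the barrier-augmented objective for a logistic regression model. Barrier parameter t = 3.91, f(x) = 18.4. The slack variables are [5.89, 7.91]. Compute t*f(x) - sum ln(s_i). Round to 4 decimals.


Step 1: Compute log-barrier.
ln values: [1.7733, 2.0681]
phi = -(1.7733 + 2.0681) = -3.8414
Step 2: Compute augmented objective.
t*f(x) = 3.91*18.4 = 71.944
Total = 71.944 - 3.8414 = 68.1026


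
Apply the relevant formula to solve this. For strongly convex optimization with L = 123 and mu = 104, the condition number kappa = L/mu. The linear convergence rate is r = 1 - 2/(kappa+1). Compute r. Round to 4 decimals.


Step 1: Compute the condition number.
kappa = L/mu = 123/104 = 1.1827
Step 2: Compute the convergence rate.
r = 1 - 2/(kappa + 1) = 1 - 2*mu/(L + mu) = (L - mu)/(L + mu) = 19/227 = 0.0837


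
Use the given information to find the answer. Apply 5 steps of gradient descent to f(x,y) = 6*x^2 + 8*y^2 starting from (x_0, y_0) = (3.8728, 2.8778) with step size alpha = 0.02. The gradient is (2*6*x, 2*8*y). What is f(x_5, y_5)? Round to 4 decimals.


Gradient descent on f(x,y) = 6*x^2 + 8*y^2.
Starting point: (3.8728, 2.8778), alpha = 0.02
Step 1: grad_x = 2*6*3.8728 = 46.4736, grad_y = 2*8*2.8778 = 46.0448
  x_1 = 3.8728 - 0.02*46.4736 = 2.9433
  y_1 = 2.8778 - 0.02*46.0448 = 1.9569
Step 2: grad_x = 2*6*2.9433 = 35.3199, grad_y = 2*8*1.9569 = 31.3105
  x_2 = 2.9433 - 0.02*35.3199 = 2.2369
  y_2 = 1.9569 - 0.02*31.3105 = 1.3307
Step 3: grad_x = 2*6*2.2369 = 26.8432, grad_y = 2*8*1.3307 = 21.2911
  x_3 = 2.2369 - 0.02*26.8432 = 1.7001
  y_3 = 1.3307 - 0.02*21.2911 = 0.9049
Step 4: grad_x = 2*6*1.7001 = 20.4008, grad_y = 2*8*0.9049 = 14.478
  x_4 = 1.7001 - 0.02*20.4008 = 1.2921
  y_4 = 0.9049 - 0.02*14.478 = 0.6153
Step 5: grad_x = 2*6*1.2921 = 15.5046, grad_y = 2*8*0.6153 = 9.845
  x_5 = 1.2921 - 0.02*15.5046 = 0.982
  y_5 = 0.6153 - 0.02*9.845 = 0.4184
f(0.982, 0.4184) = 6*0.982^2 + 8*0.4184^2 = 7.186


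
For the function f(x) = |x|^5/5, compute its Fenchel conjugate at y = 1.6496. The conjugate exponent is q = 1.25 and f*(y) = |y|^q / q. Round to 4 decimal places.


The conjugate exponent q satisfies 1/p + 1/q = 1.
p = 5, so q = 5/(5 - 1) = 1.25
|y|^q = 1.6496^1.25 = 1.8695
f*(1.6496) = 1.8695 / 1.25 = 1.4956


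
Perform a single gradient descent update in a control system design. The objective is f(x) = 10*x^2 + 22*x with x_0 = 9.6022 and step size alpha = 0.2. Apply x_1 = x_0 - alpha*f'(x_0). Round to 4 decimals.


We compute the gradient at x_0 and apply the update.
f'(x) = 20*x + 22
f'(9.6022) = 20*9.6022 + 22 = 214.044
x_1 = 9.6022 - 0.2*214.044 = -33.2066


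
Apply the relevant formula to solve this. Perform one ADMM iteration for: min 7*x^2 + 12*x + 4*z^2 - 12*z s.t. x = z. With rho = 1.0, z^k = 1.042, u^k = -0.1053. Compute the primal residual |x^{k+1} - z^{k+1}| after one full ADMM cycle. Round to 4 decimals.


ADMM iteration with rho = 1.0, z^k = 1.042, u^k = -0.1053
Step 1: x-update.
Minimize 7*x^2 + 12*x + (1.0/2)*(x - 1.042 - 0.1053)^2
FOC: (2*7 + 1.0)*x = -12 + 1.0*(1.042 + 0.1053)
x^{k+1} = -0.7235
Step 2: z-update.
Minimize 4*z^2 - 12*z + (1.0/2)*(-0.7235 - z - 0.1053)^2
FOC: (2*4 + 1.0)*z = 12 + 1.0*(-0.7235 - 0.1053)
z^{k+1} = 1.2412
Step 3: u-update.
u^{k+1} = -0.1053 - 0.7235 - 1.2412 = -2.0701
Step 4: Primal residual = |-0.7235 - 1.2412| = 1.9648


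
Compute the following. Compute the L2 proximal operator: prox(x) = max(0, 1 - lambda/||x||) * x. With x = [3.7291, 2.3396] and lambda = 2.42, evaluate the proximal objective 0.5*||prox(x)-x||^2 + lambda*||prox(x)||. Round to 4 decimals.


Step 1: Compute ||x||.
||x|| = 4.4023
Step 2: Compute scaling factor.
scale = max(0, 1 - 2.42/4.4023) = 0.4503
Step 3: prox(x) = [1.6791, 1.0535]
||prox(x)|| = 1.9823
Step 4: Proximal objective.
0.5*||prox-x||^2 = 2.9282
lambda*||prox|| = 4.7972
Total = 7.7253


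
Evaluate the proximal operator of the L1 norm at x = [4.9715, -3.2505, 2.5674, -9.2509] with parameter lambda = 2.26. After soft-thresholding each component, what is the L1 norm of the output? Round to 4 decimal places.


Soft-thresholding with lambda = 2.26:
prox(4.9715) = sign(4.9715)*max(|4.9715| - 2.26, 0) = 2.7115
prox(-3.2505) = sign(-3.2505)*max(|-3.2505| - 2.26, 0) = -0.9905
prox(2.5674) = sign(2.5674)*max(|2.5674| - 2.26, 0) = 0.3074
prox(-9.2509) = sign(-9.2509)*max(|-9.2509| - 2.26, 0) = -6.9909
prox(x) = [2.7115, -0.9905, 0.3074, -6.9909]
||prox(x)||_1 = 2.7115 + 0.9905 + 0.3074 + 6.9909 = 11.0003


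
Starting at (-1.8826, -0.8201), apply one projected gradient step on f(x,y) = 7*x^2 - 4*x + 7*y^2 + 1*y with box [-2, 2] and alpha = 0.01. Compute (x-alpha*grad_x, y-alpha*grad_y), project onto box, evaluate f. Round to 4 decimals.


Step 1: Compute gradient at (-1.8826, -0.8201).
grad_x = 2*7*-1.8826 - 4 = -30.3564
grad_y = 2*7*-0.8201 + 1 = -10.4814
Step 2: Gradient step.
x_raw = -1.8826 - 0.01*-30.3564 = -1.579
y_raw = -0.8201 - 0.01*-10.4814 = -0.7153
Step 3: Project onto [-2, 2].
x_proj = clip(-1.579) = -1.579
y_proj = clip(-0.7153) = -0.7153
Step 4: Evaluate f.
f(-1.579, -0.7153) = 26.6358


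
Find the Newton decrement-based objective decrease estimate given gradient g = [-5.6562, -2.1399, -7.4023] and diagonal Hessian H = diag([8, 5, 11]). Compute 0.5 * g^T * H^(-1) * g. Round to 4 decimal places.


Step 1: H is diagonal, so H^(-1) * g = [-0.707, -0.428, -0.6729].
Step 2: g^T H^(-1) g = sum_i g_i^2 / H_ii
  = (-5.6562)^2/8 + (-2.1399)^2/5 + (-7.4023)^2/11
  = 3.9991 + 0.9158 + 4.9813 = 9.8962
Step 3: Objective decrease = 0.5 * g^T H^(-1) g = 4.9481


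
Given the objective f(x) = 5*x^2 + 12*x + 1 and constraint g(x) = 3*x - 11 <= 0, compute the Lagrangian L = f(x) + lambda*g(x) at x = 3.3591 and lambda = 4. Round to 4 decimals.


Step 1: Evaluate f(x).
f(3.3591) = 5*3.3591^2 + 12*3.3591 + 1 = 97.727
Step 2: Evaluate g(x).
g(3.3591) = 3*3.3591 - 11 = -0.9227
Step 3: Compute Lagrangian.
L = 97.727 + 4*-0.9227 = 94.0362


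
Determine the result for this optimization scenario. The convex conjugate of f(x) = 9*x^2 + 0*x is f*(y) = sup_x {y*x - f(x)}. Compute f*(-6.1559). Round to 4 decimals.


f*(y) = sup_x {y*x - a*x^2 - b*x} = sup_x {(y-b)*x - a*x^2}
FOC: (y - b) - 2a*x = 0 => x* = (y - b)/(2a)
x* = (-6.1559 - 0)/(2*9) = -0.342
f*(-6.1559) = (y-b)^2/(4a) = (-6.1559 - 0)^2/(4*9)
= 37.8951/36 = 1.0526


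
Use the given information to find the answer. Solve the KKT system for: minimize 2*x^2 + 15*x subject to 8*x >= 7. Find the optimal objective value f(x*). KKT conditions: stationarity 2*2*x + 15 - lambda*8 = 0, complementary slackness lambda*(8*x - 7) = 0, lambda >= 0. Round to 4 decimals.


Step 1: Try lambda = 0 (constraint inactive).
x_unc = -15/(2*2) = -3.75
Check: 8*-3.75 = -30.0 < 7 -- violated!
Step 2: Constraint must be active: 8*x = 7
x* = 7/8 = 0.875
lambda = (2*2*0.875 + 15)/8 = 2.3125
Step 3: Compute optimal value.
f(x*) = 2*0.875^2 + 15*0.875 = 14.6563


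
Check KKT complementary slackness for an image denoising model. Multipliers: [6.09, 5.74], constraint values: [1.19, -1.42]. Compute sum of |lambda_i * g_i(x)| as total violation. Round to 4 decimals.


KKT complementary slackness check:
lambda_1 * g_1 = 6.09 * 1.19 = 7.2471
lambda_2 * g_2 = 5.74 * -1.42 = -8.1508
Total violation = 7.2471 + 8.1508 = 15.3979


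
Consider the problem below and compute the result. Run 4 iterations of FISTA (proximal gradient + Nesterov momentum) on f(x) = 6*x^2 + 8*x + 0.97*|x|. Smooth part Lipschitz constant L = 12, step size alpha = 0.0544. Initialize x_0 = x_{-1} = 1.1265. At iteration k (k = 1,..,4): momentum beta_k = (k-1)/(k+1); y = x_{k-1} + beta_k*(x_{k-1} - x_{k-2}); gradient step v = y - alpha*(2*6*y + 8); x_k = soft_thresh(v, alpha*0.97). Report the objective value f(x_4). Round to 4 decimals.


FISTA on f(x) = 6*x^2 + 8*x + 0.97*|x|
L = 12, alpha = 0.0544
Iteration 1: beta = 0.0, y = 1.1265 + 0.0*(1.1265 - 1.1265) = 1.1265
  grad(y) = 21.518, v = y - alpha*grad = -0.0441
  prox(v) = soft_thresh(-0.0441, 0.0528) = 0.0
Iteration 2: beta = 0.3333, y = 0.0 + 0.3333*(0.0 - 1.1265) = -0.3755
  grad(y) = 3.494, v = y - alpha*grad = -0.5656
  prox(v) = soft_thresh(-0.5656, 0.0528) = -0.5128
Iteration 3: beta = 0.5, y = -0.5128 + 0.5*(-0.5128 - 0.0) = -0.7692
  grad(y) = -1.2305, v = y - alpha*grad = -0.7023
  prox(v) = soft_thresh(-0.7023, 0.0528) = -0.6495
Iteration 4: beta = 0.6, y = -0.6495 + 0.6*(-0.6495 + 0.5128) = -0.7315
  grad(y) = -0.7782, v = y - alpha*grad = -0.6892
  prox(v) = soft_thresh(-0.6892, 0.0528) = -0.6364
f(x_4) = 6*(-0.6364)^2 + 8*(-0.6364) + 0.97*|-0.6364| = -2.0439


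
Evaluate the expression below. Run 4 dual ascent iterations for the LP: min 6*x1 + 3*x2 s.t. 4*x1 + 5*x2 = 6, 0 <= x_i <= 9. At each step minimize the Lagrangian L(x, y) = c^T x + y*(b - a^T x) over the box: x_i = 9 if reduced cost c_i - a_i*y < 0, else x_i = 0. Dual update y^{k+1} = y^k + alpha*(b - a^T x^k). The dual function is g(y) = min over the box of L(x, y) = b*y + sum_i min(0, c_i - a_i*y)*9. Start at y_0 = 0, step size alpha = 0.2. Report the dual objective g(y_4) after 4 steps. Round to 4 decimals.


Dual ascent for LP: min 6*x1 + 3*x2, 4*x1 + 5*x2 = 6, 0 <= x_i <= 9
Step 1: y^k = 0.0, reduced costs: (6.0, 3.0)
  x^k = (0.0, 0.0), subgradient = b - a^T x = 6.0
  y^{k+1} = 0.0 + 0.2*6.0 = 1.2
Step 2: y^k = 1.2, reduced costs: (1.2, -3.0)
  x^k = (0.0, 9.0), subgradient = b - a^T x = -39.0
  y^{k+1} = 1.2 + 0.2*-39.0 = -6.6
Step 3: y^k = -6.6, reduced costs: (32.4, 36.0)
  x^k = (0.0, 0.0), subgradient = b - a^T x = 6.0
  y^{k+1} = -6.6 + 0.2*6.0 = -5.4
Step 4: y^k = -5.4, reduced costs: (27.6, 30.0)
  x^k = (0.0, 0.0), subgradient = b - a^T x = 6.0
  y^{k+1} = -5.4 + 0.2*6.0 = -4.2
Dual objective at y_4 = -4.2: reduced costs (22.8, 24.0), box minimizer x = (0.0, 0.0)
g(y_4) = b*y + (c1 - a1*y)*x1 + (c2 - a2*y)*x2 = 6*(-4.2) + 22.8*0.0 + 24.0*0.0 = -25.2 + 0.0 + 0.0 = -25.2


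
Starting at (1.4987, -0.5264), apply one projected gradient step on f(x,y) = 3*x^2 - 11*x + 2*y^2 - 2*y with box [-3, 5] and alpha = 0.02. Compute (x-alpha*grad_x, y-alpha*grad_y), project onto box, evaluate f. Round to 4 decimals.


Step 1: Compute gradient at (1.4987, -0.5264).
grad_x = 2*3*1.4987 - 11 = -2.0078
grad_y = 2*2*-0.5264 - 2 = -4.1056
Step 2: Gradient step.
x_raw = 1.4987 - 0.02*-2.0078 = 1.5389
y_raw = -0.5264 - 0.02*-4.1056 = -0.4443
Step 3: Project onto [-3, 5].
x_proj = clip(1.5389) = 1.5389
y_proj = clip(-0.4443) = -0.4443
Step 4: Evaluate f.
f(1.5389, -0.4443) = -8.5398


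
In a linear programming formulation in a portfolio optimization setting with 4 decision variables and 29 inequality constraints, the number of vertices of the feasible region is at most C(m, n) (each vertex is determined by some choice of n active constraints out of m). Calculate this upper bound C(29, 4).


Each vertex corresponds to some choice of n active constraints out of m, so the number of vertices is at most C(m, n) = m! / (n!(m-n)!).
m = 29, n = 4
Numerator: 29 * 28 * 27 * 26
Denominator: 4! = 24
C(29, 4) = 23751


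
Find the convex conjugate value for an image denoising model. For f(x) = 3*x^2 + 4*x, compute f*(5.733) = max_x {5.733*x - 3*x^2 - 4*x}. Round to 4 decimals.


f*(y) = sup_x {y*x - a*x^2 - b*x} = sup_x {(y-b)*x - a*x^2}
FOC: (y - b) - 2a*x = 0 => x* = (y - b)/(2a)
x* = (5.733 - 4)/(2*3) = 0.2888
f*(5.733) = (y-b)^2/(4a) = (5.733 - 4)^2/(4*3)
= 3.0033/12 = 0.2503


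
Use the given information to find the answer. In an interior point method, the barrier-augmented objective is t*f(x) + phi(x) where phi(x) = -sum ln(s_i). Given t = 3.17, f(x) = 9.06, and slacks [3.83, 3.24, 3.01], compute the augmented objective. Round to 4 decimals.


Step 1: Compute log-barrier.
ln values: [1.3429, 1.1756, 1.1019]
phi = -(1.3429 + 1.1756 + 1.1019) = -3.6204
Step 2: Compute augmented objective.
t*f(x) = 3.17*9.06 = 28.7202
Total = 28.7202 - 3.6204 = 25.0998


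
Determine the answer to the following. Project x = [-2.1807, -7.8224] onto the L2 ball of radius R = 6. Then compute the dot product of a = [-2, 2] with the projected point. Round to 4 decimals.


Step 1: Compute ||x|| (intermediates to 6 decimals).
||x|| = sqrt((-2.1807)^2 + (-7.8224)^2) = 8.120677
Step 2: Project.
Since ||x|| > R, scale = R/||x|| = 6/8.120677 = 0.738855, proj(x) = scale * x
proj(x) = [-1.611221, -5.779619]
Step 3: Dot product.
a^T * proj(x) = -2*(-1.611221) + 2*(-5.779619) = -8.3368
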